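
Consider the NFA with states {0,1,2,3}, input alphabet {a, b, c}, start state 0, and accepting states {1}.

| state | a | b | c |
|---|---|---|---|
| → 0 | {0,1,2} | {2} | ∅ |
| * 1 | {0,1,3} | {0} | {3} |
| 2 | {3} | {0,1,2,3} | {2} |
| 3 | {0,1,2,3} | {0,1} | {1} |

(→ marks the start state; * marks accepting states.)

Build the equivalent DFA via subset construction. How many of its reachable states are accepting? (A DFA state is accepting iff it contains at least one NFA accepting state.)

8

Start state of the DFA: {0}.
{0} --a--> {0,1,2}  [new]
{0} --b--> {2}  [new]
{0} --c--> ∅  [new]
{0,1,2} --a--> {0,1,2,3}  [new]
{0,1,2} --b--> {0,1,2,3}  [seen]
{0,1,2} --c--> {2,3}  [new]
{2} --a--> {3}  [new]
{2} --b--> {0,1,2,3}  [seen]
{2} --c--> {2}  [seen]
∅ --a--> ∅  [seen]
∅ --b--> ∅  [seen]
∅ --c--> ∅  [seen]
{0,1,2,3} --a--> {0,1,2,3}  [seen]
{0,1,2,3} --b--> {0,1,2,3}  [seen]
{0,1,2,3} --c--> {1,2,3}  [new]
{2,3} --a--> {0,1,2,3}  [seen]
{2,3} --b--> {0,1,2,3}  [seen]
{2,3} --c--> {1,2}  [new]
{3} --a--> {0,1,2,3}  [seen]
{3} --b--> {0,1}  [new]
{3} --c--> {1}  [new]
{1,2,3} --a--> {0,1,2,3}  [seen]
{1,2,3} --b--> {0,1,2,3}  [seen]
{1,2,3} --c--> {1,2,3}  [seen]
{1,2} --a--> {0,1,3}  [new]
{1,2} --b--> {0,1,2,3}  [seen]
{1,2} --c--> {2,3}  [seen]
{0,1} --a--> {0,1,2,3}  [seen]
{0,1} --b--> {0,2}  [new]
{0,1} --c--> {3}  [seen]
{1} --a--> {0,1,3}  [seen]
{1} --b--> {0}  [seen]
{1} --c--> {3}  [seen]
{0,1,3} --a--> {0,1,2,3}  [seen]
{0,1,3} --b--> {0,1,2}  [seen]
{0,1,3} --c--> {1,3}  [new]
{0,2} --a--> {0,1,2,3}  [seen]
{0,2} --b--> {0,1,2,3}  [seen]
{0,2} --c--> {2}  [seen]
{1,3} --a--> {0,1,2,3}  [seen]
{1,3} --b--> {0,1}  [seen]
{1,3} --c--> {1,3}  [seen]
Reachable DFA states: {0}, {0,1,2}, {2}, ∅, {0,1,2,3}, {2,3}, {3}, {1,2,3}, {1,2}, {0,1}, {1}, {0,1,3}, {0,2}, {1,3}.
Accepting DFA states (contain an NFA accepting state): {0,1,2}, {0,1,2,3}, {1,2,3}, {1,2}, {0,1}, {1}, {0,1,3}, {1,3}.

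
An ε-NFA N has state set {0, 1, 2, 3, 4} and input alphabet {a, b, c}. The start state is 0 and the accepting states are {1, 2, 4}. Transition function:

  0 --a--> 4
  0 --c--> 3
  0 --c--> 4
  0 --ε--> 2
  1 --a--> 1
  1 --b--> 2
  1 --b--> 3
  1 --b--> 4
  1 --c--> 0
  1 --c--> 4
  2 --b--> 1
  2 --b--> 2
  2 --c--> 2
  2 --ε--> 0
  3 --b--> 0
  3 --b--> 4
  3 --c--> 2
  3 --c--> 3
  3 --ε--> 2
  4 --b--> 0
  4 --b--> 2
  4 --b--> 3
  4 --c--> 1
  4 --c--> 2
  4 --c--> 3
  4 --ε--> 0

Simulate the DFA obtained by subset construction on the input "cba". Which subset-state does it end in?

{0, 1, 2, 4}

Start: {0, 2}.
δ(0,c) = {3, 4}; δ(2,c) = {2}.
Union: {2, 3, 4}.
ε-closure gives {0, 2, 3, 4}.
After c: {0, 2, 3, 4}.
δ(0,b) = ∅; δ(2,b) = {1, 2}; δ(3,b) = {0, 4}; δ(4,b) = {0, 2, 3}.
Union: {0, 1, 2, 3, 4}.
After b: {0, 1, 2, 3, 4}.
δ(0,a) = {4}; δ(1,a) = {1}; δ(2,a) = ∅; δ(3,a) = ∅; δ(4,a) = ∅.
Union: {1, 4}.
ε-closure gives {0, 1, 2, 4}.
After a: {0, 1, 2, 4}.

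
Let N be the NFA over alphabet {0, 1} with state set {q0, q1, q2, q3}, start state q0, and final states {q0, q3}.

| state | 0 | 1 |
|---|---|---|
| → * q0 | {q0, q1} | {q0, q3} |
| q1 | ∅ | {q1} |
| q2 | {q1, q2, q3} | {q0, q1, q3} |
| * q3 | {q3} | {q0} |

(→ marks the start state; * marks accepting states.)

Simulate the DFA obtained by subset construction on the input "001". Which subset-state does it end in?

{q0, q1, q3}

Start: {q0}.
δ(q0,0) = {q0, q1}.
Union: {q0, q1}.
After 0: {q0, q1}.
δ(q0,0) = {q0, q1}; δ(q1,0) = ∅.
Union: {q0, q1}.
After 0: {q0, q1}.
δ(q0,1) = {q0, q3}; δ(q1,1) = {q1}.
Union: {q0, q1, q3}.
After 1: {q0, q1, q3}.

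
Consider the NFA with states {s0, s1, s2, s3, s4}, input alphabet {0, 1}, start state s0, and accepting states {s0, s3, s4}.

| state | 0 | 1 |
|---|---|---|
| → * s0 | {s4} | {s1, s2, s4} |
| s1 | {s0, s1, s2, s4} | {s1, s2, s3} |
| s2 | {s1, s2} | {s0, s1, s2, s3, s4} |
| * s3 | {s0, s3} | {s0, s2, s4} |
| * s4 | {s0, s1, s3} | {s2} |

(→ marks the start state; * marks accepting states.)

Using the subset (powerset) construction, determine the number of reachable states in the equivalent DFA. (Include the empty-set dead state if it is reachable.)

Start state of the DFA: {s0}.
{s0} --0--> {s4}  [new]
{s0} --1--> {s1, s2, s4}  [new]
{s4} --0--> {s0, s1, s3}  [new]
{s4} --1--> {s2}  [new]
{s1, s2, s4} --0--> {s0, s1, s2, s3, s4}  [new]
{s1, s2, s4} --1--> {s0, s1, s2, s3, s4}  [seen]
{s0, s1, s3} --0--> {s0, s1, s2, s3, s4}  [seen]
{s0, s1, s3} --1--> {s0, s1, s2, s3, s4}  [seen]
{s2} --0--> {s1, s2}  [new]
{s2} --1--> {s0, s1, s2, s3, s4}  [seen]
{s0, s1, s2, s3, s4} --0--> {s0, s1, s2, s3, s4}  [seen]
{s0, s1, s2, s3, s4} --1--> {s0, s1, s2, s3, s4}  [seen]
{s1, s2} --0--> {s0, s1, s2, s4}  [new]
{s1, s2} --1--> {s0, s1, s2, s3, s4}  [seen]
{s0, s1, s2, s4} --0--> {s0, s1, s2, s3, s4}  [seen]
{s0, s1, s2, s4} --1--> {s0, s1, s2, s3, s4}  [seen]
Reachable DFA states: {s0}, {s4}, {s1, s2, s4}, {s0, s1, s3}, {s2}, {s0, s1, s2, s3, s4}, {s1, s2}, {s0, s1, s2, s4}.

8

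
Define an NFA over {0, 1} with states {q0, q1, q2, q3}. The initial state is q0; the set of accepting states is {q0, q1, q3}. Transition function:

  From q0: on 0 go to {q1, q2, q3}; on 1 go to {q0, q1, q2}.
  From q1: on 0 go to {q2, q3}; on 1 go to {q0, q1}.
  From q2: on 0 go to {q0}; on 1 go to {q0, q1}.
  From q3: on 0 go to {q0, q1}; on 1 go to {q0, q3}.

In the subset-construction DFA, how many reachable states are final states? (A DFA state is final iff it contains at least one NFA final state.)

Start state of the DFA: {q0}.
{q0} --0--> {q1, q2, q3}  [new]
{q0} --1--> {q0, q1, q2}  [new]
{q1, q2, q3} --0--> {q0, q1, q2, q3}  [new]
{q1, q2, q3} --1--> {q0, q1, q3}  [new]
{q0, q1, q2} --0--> {q0, q1, q2, q3}  [seen]
{q0, q1, q2} --1--> {q0, q1, q2}  [seen]
{q0, q1, q2, q3} --0--> {q0, q1, q2, q3}  [seen]
{q0, q1, q2, q3} --1--> {q0, q1, q2, q3}  [seen]
{q0, q1, q3} --0--> {q0, q1, q2, q3}  [seen]
{q0, q1, q3} --1--> {q0, q1, q2, q3}  [seen]
Reachable DFA states: {q0}, {q1, q2, q3}, {q0, q1, q2}, {q0, q1, q2, q3}, {q0, q1, q3}.
Accepting DFA states (contain an NFA accepting state): {q0}, {q1, q2, q3}, {q0, q1, q2}, {q0, q1, q2, q3}, {q0, q1, q3}.

5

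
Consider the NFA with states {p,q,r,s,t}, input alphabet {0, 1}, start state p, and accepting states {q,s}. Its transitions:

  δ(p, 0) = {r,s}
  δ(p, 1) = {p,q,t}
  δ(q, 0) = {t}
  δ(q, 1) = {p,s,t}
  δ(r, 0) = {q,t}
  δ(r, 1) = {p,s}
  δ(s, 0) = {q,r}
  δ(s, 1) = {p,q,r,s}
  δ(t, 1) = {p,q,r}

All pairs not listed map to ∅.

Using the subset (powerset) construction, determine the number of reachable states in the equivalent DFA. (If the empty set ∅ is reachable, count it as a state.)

13

Start state of the DFA: {p}.
{p} --0--> {r,s}  [new]
{p} --1--> {p,q,t}  [new]
{r,s} --0--> {q,r,t}  [new]
{r,s} --1--> {p,q,r,s}  [new]
{p,q,t} --0--> {r,s,t}  [new]
{p,q,t} --1--> {p,q,r,s,t}  [new]
{q,r,t} --0--> {q,t}  [new]
{q,r,t} --1--> {p,q,r,s,t}  [seen]
{p,q,r,s} --0--> {q,r,s,t}  [new]
{p,q,r,s} --1--> {p,q,r,s,t}  [seen]
{r,s,t} --0--> {q,r,t}  [seen]
{r,s,t} --1--> {p,q,r,s}  [seen]
{p,q,r,s,t} --0--> {q,r,s,t}  [seen]
{p,q,r,s,t} --1--> {p,q,r,s,t}  [seen]
{q,t} --0--> {t}  [new]
{q,t} --1--> {p,q,r,s,t}  [seen]
{q,r,s,t} --0--> {q,r,t}  [seen]
{q,r,s,t} --1--> {p,q,r,s,t}  [seen]
{t} --0--> ∅  [new]
{t} --1--> {p,q,r}  [new]
∅ --0--> ∅  [seen]
∅ --1--> ∅  [seen]
{p,q,r} --0--> {q,r,s,t}  [seen]
{p,q,r} --1--> {p,q,s,t}  [new]
{p,q,s,t} --0--> {q,r,s,t}  [seen]
{p,q,s,t} --1--> {p,q,r,s,t}  [seen]
Reachable DFA states: {p}, {r,s}, {p,q,t}, {q,r,t}, {p,q,r,s}, {r,s,t}, {p,q,r,s,t}, {q,t}, {q,r,s,t}, {t}, ∅, {p,q,r}, {p,q,s,t}.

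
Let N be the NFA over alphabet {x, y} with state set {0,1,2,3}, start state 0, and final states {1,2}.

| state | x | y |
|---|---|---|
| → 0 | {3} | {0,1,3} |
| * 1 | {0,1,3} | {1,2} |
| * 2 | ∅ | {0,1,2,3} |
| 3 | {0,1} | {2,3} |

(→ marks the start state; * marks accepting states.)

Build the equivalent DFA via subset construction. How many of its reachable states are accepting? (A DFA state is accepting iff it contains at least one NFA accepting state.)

4

Start state of the DFA: {0}.
{0} --x--> {3}  [new]
{0} --y--> {0,1,3}  [new]
{3} --x--> {0,1}  [new]
{3} --y--> {2,3}  [new]
{0,1,3} --x--> {0,1,3}  [seen]
{0,1,3} --y--> {0,1,2,3}  [new]
{0,1} --x--> {0,1,3}  [seen]
{0,1} --y--> {0,1,2,3}  [seen]
{2,3} --x--> {0,1}  [seen]
{2,3} --y--> {0,1,2,3}  [seen]
{0,1,2,3} --x--> {0,1,3}  [seen]
{0,1,2,3} --y--> {0,1,2,3}  [seen]
Reachable DFA states: {0}, {3}, {0,1,3}, {0,1}, {2,3}, {0,1,2,3}.
Accepting DFA states (contain an NFA accepting state): {0,1,3}, {0,1}, {2,3}, {0,1,2,3}.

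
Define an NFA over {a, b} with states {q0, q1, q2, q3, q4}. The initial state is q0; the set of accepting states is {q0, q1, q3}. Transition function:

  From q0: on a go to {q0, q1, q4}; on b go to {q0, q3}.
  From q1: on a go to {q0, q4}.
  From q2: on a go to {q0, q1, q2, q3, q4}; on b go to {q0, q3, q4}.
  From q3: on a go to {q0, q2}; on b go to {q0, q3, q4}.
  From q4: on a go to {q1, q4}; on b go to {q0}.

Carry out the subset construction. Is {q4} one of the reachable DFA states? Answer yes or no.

Start state of the DFA: {q0}.
{q0} --a--> {q0, q1, q4}  [new]
{q0} --b--> {q0, q3}  [new]
{q0, q1, q4} --a--> {q0, q1, q4}  [seen]
{q0, q1, q4} --b--> {q0, q3}  [seen]
{q0, q3} --a--> {q0, q1, q2, q4}  [new]
{q0, q3} --b--> {q0, q3, q4}  [new]
{q0, q1, q2, q4} --a--> {q0, q1, q2, q3, q4}  [new]
{q0, q1, q2, q4} --b--> {q0, q3, q4}  [seen]
{q0, q3, q4} --a--> {q0, q1, q2, q4}  [seen]
{q0, q3, q4} --b--> {q0, q3, q4}  [seen]
{q0, q1, q2, q3, q4} --a--> {q0, q1, q2, q3, q4}  [seen]
{q0, q1, q2, q3, q4} --b--> {q0, q3, q4}  [seen]
Reachable DFA states: {q0}, {q0, q1, q4}, {q0, q3}, {q0, q1, q2, q4}, {q0, q3, q4}, {q0, q1, q2, q3, q4}.
{q4} is not among them.

no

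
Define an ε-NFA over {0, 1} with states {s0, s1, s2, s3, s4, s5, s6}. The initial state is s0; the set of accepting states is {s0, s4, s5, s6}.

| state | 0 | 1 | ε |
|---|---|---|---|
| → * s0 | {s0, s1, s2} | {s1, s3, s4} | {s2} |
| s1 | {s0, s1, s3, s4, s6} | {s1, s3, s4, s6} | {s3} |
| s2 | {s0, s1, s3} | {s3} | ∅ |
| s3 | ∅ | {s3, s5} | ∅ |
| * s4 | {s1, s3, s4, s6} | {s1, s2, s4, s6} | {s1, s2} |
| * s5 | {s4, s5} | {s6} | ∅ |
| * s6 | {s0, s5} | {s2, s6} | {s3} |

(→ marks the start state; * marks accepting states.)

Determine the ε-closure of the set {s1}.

{s1, s3}

Begin with {s1}.
s1 →ε {s3}; add s3.
ε-closure = {s1, s3}.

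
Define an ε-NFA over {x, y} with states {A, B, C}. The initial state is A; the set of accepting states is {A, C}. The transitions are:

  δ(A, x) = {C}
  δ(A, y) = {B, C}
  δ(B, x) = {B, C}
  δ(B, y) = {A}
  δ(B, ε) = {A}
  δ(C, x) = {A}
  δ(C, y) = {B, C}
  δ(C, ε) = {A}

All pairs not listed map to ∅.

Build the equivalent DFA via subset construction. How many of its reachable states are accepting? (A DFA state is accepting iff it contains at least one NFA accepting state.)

3

Start state of the DFA: {A} (ε-closure of the NFA start).
{A} --x--> {A, C}  [new]
{A} --y--> {A, B, C}  [new]
{A, C} --x--> {A, C}  [seen]
{A, C} --y--> {A, B, C}  [seen]
{A, B, C} --x--> {A, B, C}  [seen]
{A, B, C} --y--> {A, B, C}  [seen]
Reachable DFA states: {A}, {A, C}, {A, B, C}.
Accepting DFA states (contain an NFA accepting state): {A}, {A, C}, {A, B, C}.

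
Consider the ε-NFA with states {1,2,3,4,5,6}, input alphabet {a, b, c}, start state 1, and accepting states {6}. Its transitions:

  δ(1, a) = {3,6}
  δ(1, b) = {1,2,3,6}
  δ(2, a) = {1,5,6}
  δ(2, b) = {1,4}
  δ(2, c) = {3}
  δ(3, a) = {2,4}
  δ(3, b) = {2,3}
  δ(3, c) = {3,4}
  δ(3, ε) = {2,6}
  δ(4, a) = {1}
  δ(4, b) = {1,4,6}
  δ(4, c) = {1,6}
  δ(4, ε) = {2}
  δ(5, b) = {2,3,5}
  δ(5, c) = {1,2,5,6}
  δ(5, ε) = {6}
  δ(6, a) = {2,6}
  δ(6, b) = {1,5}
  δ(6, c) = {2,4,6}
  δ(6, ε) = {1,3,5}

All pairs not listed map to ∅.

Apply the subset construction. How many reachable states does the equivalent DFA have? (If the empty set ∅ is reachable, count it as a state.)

Start state of the DFA: {1} (ε-closure of the NFA start).
{1} --a--> {1,2,3,5,6}  [new]
{1} --b--> {1,2,3,5,6}  [seen]
{1} --c--> ∅  [new]
{1,2,3,5,6} --a--> {1,2,3,4,5,6}  [new]
{1,2,3,5,6} --b--> {1,2,3,4,5,6}  [seen]
{1,2,3,5,6} --c--> {1,2,3,4,5,6}  [seen]
∅ --a--> ∅  [seen]
∅ --b--> ∅  [seen]
∅ --c--> ∅  [seen]
{1,2,3,4,5,6} --a--> {1,2,3,4,5,6}  [seen]
{1,2,3,4,5,6} --b--> {1,2,3,4,5,6}  [seen]
{1,2,3,4,5,6} --c--> {1,2,3,4,5,6}  [seen]
Reachable DFA states: {1}, {1,2,3,5,6}, ∅, {1,2,3,4,5,6}.

4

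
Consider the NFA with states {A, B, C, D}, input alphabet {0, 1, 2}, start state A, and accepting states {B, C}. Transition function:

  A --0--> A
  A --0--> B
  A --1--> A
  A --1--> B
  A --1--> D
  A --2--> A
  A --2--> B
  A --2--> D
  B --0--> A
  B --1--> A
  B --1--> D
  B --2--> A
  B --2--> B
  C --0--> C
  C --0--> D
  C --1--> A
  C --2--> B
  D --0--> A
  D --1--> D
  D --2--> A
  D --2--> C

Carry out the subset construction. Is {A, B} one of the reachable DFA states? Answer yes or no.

Start state of the DFA: {A}.
{A} --0--> {A, B}  [new]
{A} --1--> {A, B, D}  [new]
{A} --2--> {A, B, D}  [seen]
{A, B} --0--> {A, B}  [seen]
{A, B} --1--> {A, B, D}  [seen]
{A, B} --2--> {A, B, D}  [seen]
{A, B, D} --0--> {A, B}  [seen]
{A, B, D} --1--> {A, B, D}  [seen]
{A, B, D} --2--> {A, B, C, D}  [new]
{A, B, C, D} --0--> {A, B, C, D}  [seen]
{A, B, C, D} --1--> {A, B, D}  [seen]
{A, B, C, D} --2--> {A, B, C, D}  [seen]
Reachable DFA states: {A}, {A, B}, {A, B, D}, {A, B, C, D}.
{A, B} is among them.

yes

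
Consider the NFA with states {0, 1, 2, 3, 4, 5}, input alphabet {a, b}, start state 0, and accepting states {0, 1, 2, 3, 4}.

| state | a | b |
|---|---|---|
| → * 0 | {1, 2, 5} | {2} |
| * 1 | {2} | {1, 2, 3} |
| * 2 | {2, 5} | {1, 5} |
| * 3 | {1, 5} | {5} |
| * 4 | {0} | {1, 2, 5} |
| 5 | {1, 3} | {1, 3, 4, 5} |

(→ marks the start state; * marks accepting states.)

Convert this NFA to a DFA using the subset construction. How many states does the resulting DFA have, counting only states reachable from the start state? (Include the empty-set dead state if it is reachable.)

Start state of the DFA: {0}.
{0} --a--> {1, 2, 5}  [new]
{0} --b--> {2}  [new]
{1, 2, 5} --a--> {1, 2, 3, 5}  [new]
{1, 2, 5} --b--> {1, 2, 3, 4, 5}  [new]
{2} --a--> {2, 5}  [new]
{2} --b--> {1, 5}  [new]
{1, 2, 3, 5} --a--> {1, 2, 3, 5}  [seen]
{1, 2, 3, 5} --b--> {1, 2, 3, 4, 5}  [seen]
{1, 2, 3, 4, 5} --a--> {0, 1, 2, 3, 5}  [new]
{1, 2, 3, 4, 5} --b--> {1, 2, 3, 4, 5}  [seen]
{2, 5} --a--> {1, 2, 3, 5}  [seen]
{2, 5} --b--> {1, 3, 4, 5}  [new]
{1, 5} --a--> {1, 2, 3}  [new]
{1, 5} --b--> {1, 2, 3, 4, 5}  [seen]
{0, 1, 2, 3, 5} --a--> {1, 2, 3, 5}  [seen]
{0, 1, 2, 3, 5} --b--> {1, 2, 3, 4, 5}  [seen]
{1, 3, 4, 5} --a--> {0, 1, 2, 3, 5}  [seen]
{1, 3, 4, 5} --b--> {1, 2, 3, 4, 5}  [seen]
{1, 2, 3} --a--> {1, 2, 5}  [seen]
{1, 2, 3} --b--> {1, 2, 3, 5}  [seen]
Reachable DFA states: {0}, {1, 2, 5}, {2}, {1, 2, 3, 5}, {1, 2, 3, 4, 5}, {2, 5}, {1, 5}, {0, 1, 2, 3, 5}, {1, 3, 4, 5}, {1, 2, 3}.

10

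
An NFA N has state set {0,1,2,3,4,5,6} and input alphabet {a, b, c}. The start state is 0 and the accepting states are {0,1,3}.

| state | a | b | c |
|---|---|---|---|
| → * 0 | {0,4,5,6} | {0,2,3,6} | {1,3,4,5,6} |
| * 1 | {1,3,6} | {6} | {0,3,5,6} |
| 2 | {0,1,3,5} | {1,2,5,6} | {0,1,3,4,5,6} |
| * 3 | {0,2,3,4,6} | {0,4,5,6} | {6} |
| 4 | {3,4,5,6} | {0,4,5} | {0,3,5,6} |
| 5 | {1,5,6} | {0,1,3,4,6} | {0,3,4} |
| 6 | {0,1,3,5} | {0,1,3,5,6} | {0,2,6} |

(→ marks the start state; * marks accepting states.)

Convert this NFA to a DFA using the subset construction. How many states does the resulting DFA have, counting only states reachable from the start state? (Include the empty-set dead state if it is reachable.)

7

Start state of the DFA: {0}.
{0} --a--> {0,4,5,6}  [new]
{0} --b--> {0,2,3,6}  [new]
{0} --c--> {1,3,4,5,6}  [new]
{0,4,5,6} --a--> {0,1,3,4,5,6}  [new]
{0,4,5,6} --b--> {0,1,2,3,4,5,6}  [new]
{0,4,5,6} --c--> {0,1,2,3,4,5,6}  [seen]
{0,2,3,6} --a--> {0,1,2,3,4,5,6}  [seen]
{0,2,3,6} --b--> {0,1,2,3,4,5,6}  [seen]
{0,2,3,6} --c--> {0,1,2,3,4,5,6}  [seen]
{1,3,4,5,6} --a--> {0,1,2,3,4,5,6}  [seen]
{1,3,4,5,6} --b--> {0,1,3,4,5,6}  [seen]
{1,3,4,5,6} --c--> {0,2,3,4,5,6}  [new]
{0,1,3,4,5,6} --a--> {0,1,2,3,4,5,6}  [seen]
{0,1,3,4,5,6} --b--> {0,1,2,3,4,5,6}  [seen]
{0,1,3,4,5,6} --c--> {0,1,2,3,4,5,6}  [seen]
{0,1,2,3,4,5,6} --a--> {0,1,2,3,4,5,6}  [seen]
{0,1,2,3,4,5,6} --b--> {0,1,2,3,4,5,6}  [seen]
{0,1,2,3,4,5,6} --c--> {0,1,2,3,4,5,6}  [seen]
{0,2,3,4,5,6} --a--> {0,1,2,3,4,5,6}  [seen]
{0,2,3,4,5,6} --b--> {0,1,2,3,4,5,6}  [seen]
{0,2,3,4,5,6} --c--> {0,1,2,3,4,5,6}  [seen]
Reachable DFA states: {0}, {0,4,5,6}, {0,2,3,6}, {1,3,4,5,6}, {0,1,3,4,5,6}, {0,1,2,3,4,5,6}, {0,2,3,4,5,6}.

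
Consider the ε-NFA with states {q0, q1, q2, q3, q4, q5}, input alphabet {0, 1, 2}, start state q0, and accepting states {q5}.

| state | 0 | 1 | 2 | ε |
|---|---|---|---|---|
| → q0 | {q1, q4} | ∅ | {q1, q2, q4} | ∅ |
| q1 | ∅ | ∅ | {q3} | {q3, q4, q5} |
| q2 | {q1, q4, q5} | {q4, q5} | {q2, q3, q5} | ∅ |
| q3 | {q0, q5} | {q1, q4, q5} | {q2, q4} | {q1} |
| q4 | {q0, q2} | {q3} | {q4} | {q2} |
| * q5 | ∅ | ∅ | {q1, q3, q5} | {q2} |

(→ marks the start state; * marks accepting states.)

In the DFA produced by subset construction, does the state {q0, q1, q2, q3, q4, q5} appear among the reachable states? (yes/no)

Start state of the DFA: {q0} (ε-closure of the NFA start).
{q0} --0--> {q1, q2, q3, q4, q5}  [new]
{q0} --1--> ∅  [new]
{q0} --2--> {q1, q2, q3, q4, q5}  [seen]
{q1, q2, q3, q4, q5} --0--> {q0, q1, q2, q3, q4, q5}  [new]
{q1, q2, q3, q4, q5} --1--> {q1, q2, q3, q4, q5}  [seen]
{q1, q2, q3, q4, q5} --2--> {q1, q2, q3, q4, q5}  [seen]
∅ --0--> ∅  [seen]
∅ --1--> ∅  [seen]
∅ --2--> ∅  [seen]
{q0, q1, q2, q3, q4, q5} --0--> {q0, q1, q2, q3, q4, q5}  [seen]
{q0, q1, q2, q3, q4, q5} --1--> {q1, q2, q3, q4, q5}  [seen]
{q0, q1, q2, q3, q4, q5} --2--> {q1, q2, q3, q4, q5}  [seen]
Reachable DFA states: {q0}, {q1, q2, q3, q4, q5}, ∅, {q0, q1, q2, q3, q4, q5}.
{q0, q1, q2, q3, q4, q5} is among them.

yes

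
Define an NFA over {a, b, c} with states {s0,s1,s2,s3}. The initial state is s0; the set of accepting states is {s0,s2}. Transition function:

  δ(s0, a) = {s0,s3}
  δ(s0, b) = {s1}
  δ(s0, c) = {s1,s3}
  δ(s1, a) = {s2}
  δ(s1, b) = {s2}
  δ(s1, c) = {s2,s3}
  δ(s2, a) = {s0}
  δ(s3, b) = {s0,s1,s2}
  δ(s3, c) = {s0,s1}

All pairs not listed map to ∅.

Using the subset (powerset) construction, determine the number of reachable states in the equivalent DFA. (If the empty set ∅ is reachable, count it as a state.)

Start state of the DFA: {s0}.
{s0} --a--> {s0,s3}  [new]
{s0} --b--> {s1}  [new]
{s0} --c--> {s1,s3}  [new]
{s0,s3} --a--> {s0,s3}  [seen]
{s0,s3} --b--> {s0,s1,s2}  [new]
{s0,s3} --c--> {s0,s1,s3}  [new]
{s1} --a--> {s2}  [new]
{s1} --b--> {s2}  [seen]
{s1} --c--> {s2,s3}  [new]
{s1,s3} --a--> {s2}  [seen]
{s1,s3} --b--> {s0,s1,s2}  [seen]
{s1,s3} --c--> {s0,s1,s2,s3}  [new]
{s0,s1,s2} --a--> {s0,s2,s3}  [new]
{s0,s1,s2} --b--> {s1,s2}  [new]
{s0,s1,s2} --c--> {s1,s2,s3}  [new]
{s0,s1,s3} --a--> {s0,s2,s3}  [seen]
{s0,s1,s3} --b--> {s0,s1,s2}  [seen]
{s0,s1,s3} --c--> {s0,s1,s2,s3}  [seen]
{s2} --a--> {s0}  [seen]
{s2} --b--> ∅  [new]
{s2} --c--> ∅  [seen]
{s2,s3} --a--> {s0}  [seen]
{s2,s3} --b--> {s0,s1,s2}  [seen]
{s2,s3} --c--> {s0,s1}  [new]
{s0,s1,s2,s3} --a--> {s0,s2,s3}  [seen]
{s0,s1,s2,s3} --b--> {s0,s1,s2}  [seen]
{s0,s1,s2,s3} --c--> {s0,s1,s2,s3}  [seen]
{s0,s2,s3} --a--> {s0,s3}  [seen]
{s0,s2,s3} --b--> {s0,s1,s2}  [seen]
{s0,s2,s3} --c--> {s0,s1,s3}  [seen]
{s1,s2} --a--> {s0,s2}  [new]
{s1,s2} --b--> {s2}  [seen]
{s1,s2} --c--> {s2,s3}  [seen]
{s1,s2,s3} --a--> {s0,s2}  [seen]
{s1,s2,s3} --b--> {s0,s1,s2}  [seen]
{s1,s2,s3} --c--> {s0,s1,s2,s3}  [seen]
∅ --a--> ∅  [seen]
∅ --b--> ∅  [seen]
∅ --c--> ∅  [seen]
{s0,s1} --a--> {s0,s2,s3}  [seen]
{s0,s1} --b--> {s1,s2}  [seen]
{s0,s1} --c--> {s1,s2,s3}  [seen]
{s0,s2} --a--> {s0,s3}  [seen]
{s0,s2} --b--> {s1}  [seen]
{s0,s2} --c--> {s1,s3}  [seen]
Reachable DFA states: {s0}, {s0,s3}, {s1}, {s1,s3}, {s0,s1,s2}, {s0,s1,s3}, {s2}, {s2,s3}, {s0,s1,s2,s3}, {s0,s2,s3}, {s1,s2}, {s1,s2,s3}, ∅, {s0,s1}, {s0,s2}.

15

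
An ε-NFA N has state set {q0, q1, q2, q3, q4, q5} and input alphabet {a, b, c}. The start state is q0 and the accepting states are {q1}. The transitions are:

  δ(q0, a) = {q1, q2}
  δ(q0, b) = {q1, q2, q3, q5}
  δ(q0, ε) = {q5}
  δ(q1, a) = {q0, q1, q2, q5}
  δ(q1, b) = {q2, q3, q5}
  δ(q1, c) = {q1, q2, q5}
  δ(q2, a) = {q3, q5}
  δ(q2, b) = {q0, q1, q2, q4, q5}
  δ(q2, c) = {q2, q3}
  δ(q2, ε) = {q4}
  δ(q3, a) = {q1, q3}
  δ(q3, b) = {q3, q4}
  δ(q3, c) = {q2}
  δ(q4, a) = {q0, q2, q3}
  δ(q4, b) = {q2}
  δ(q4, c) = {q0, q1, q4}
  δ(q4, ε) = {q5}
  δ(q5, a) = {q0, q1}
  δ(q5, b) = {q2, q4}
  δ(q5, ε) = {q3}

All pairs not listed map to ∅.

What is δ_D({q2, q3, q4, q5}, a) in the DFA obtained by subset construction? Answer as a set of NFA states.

{q0, q1, q2, q3, q4, q5}

δ(q2,a) = {q3, q5}; δ(q3,a) = {q1, q3}; δ(q4,a) = {q0, q2, q3}; δ(q5,a) = {q0, q1}.
Union: {q0, q1, q2, q3, q5}.
ε-closure gives {q0, q1, q2, q3, q4, q5}.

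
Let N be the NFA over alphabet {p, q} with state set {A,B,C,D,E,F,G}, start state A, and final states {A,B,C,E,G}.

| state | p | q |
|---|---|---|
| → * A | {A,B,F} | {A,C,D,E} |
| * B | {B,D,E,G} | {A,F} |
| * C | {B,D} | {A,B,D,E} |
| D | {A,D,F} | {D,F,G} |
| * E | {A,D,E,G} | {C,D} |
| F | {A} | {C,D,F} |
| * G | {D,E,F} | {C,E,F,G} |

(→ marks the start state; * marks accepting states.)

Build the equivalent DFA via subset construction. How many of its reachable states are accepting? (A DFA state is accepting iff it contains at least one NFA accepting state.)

7

Start state of the DFA: {A}.
{A} --p--> {A,B,F}  [new]
{A} --q--> {A,C,D,E}  [new]
{A,B,F} --p--> {A,B,D,E,F,G}  [new]
{A,B,F} --q--> {A,C,D,E,F}  [new]
{A,C,D,E} --p--> {A,B,D,E,F,G}  [seen]
{A,C,D,E} --q--> {A,B,C,D,E,F,G}  [new]
{A,B,D,E,F,G} --p--> {A,B,D,E,F,G}  [seen]
{A,B,D,E,F,G} --q--> {A,C,D,E,F,G}  [new]
{A,C,D,E,F} --p--> {A,B,D,E,F,G}  [seen]
{A,C,D,E,F} --q--> {A,B,C,D,E,F,G}  [seen]
{A,B,C,D,E,F,G} --p--> {A,B,D,E,F,G}  [seen]
{A,B,C,D,E,F,G} --q--> {A,B,C,D,E,F,G}  [seen]
{A,C,D,E,F,G} --p--> {A,B,D,E,F,G}  [seen]
{A,C,D,E,F,G} --q--> {A,B,C,D,E,F,G}  [seen]
Reachable DFA states: {A}, {A,B,F}, {A,C,D,E}, {A,B,D,E,F,G}, {A,C,D,E,F}, {A,B,C,D,E,F,G}, {A,C,D,E,F,G}.
Accepting DFA states (contain an NFA accepting state): {A}, {A,B,F}, {A,C,D,E}, {A,B,D,E,F,G}, {A,C,D,E,F}, {A,B,C,D,E,F,G}, {A,C,D,E,F,G}.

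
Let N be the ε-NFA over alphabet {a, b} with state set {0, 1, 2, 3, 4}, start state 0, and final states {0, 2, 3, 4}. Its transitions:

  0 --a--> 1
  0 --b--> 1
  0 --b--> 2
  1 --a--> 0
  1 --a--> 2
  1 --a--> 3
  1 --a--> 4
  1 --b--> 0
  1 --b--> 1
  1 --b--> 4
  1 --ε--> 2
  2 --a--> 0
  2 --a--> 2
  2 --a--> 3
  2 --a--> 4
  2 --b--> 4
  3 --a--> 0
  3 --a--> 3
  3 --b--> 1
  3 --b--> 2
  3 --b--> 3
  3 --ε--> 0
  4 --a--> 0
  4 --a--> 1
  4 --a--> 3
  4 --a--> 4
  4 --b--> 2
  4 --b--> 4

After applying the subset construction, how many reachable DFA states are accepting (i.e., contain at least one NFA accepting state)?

Start state of the DFA: {0} (ε-closure of the NFA start).
{0} --a--> {1, 2}  [new]
{0} --b--> {1, 2}  [seen]
{1, 2} --a--> {0, 2, 3, 4}  [new]
{1, 2} --b--> {0, 1, 2, 4}  [new]
{0, 2, 3, 4} --a--> {0, 1, 2, 3, 4}  [new]
{0, 2, 3, 4} --b--> {0, 1, 2, 3, 4}  [seen]
{0, 1, 2, 4} --a--> {0, 1, 2, 3, 4}  [seen]
{0, 1, 2, 4} --b--> {0, 1, 2, 4}  [seen]
{0, 1, 2, 3, 4} --a--> {0, 1, 2, 3, 4}  [seen]
{0, 1, 2, 3, 4} --b--> {0, 1, 2, 3, 4}  [seen]
Reachable DFA states: {0}, {1, 2}, {0, 2, 3, 4}, {0, 1, 2, 4}, {0, 1, 2, 3, 4}.
Accepting DFA states (contain an NFA accepting state): {0}, {1, 2}, {0, 2, 3, 4}, {0, 1, 2, 4}, {0, 1, 2, 3, 4}.

5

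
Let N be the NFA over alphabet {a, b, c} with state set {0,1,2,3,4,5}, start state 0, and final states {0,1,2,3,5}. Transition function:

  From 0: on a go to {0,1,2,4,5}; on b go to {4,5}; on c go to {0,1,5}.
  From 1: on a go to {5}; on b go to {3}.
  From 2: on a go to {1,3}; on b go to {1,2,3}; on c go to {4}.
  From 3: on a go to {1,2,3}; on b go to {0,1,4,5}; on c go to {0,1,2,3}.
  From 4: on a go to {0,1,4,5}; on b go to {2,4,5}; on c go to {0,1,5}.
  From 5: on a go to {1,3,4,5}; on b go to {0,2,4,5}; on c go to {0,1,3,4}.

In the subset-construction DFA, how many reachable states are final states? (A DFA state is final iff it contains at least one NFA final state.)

Start state of the DFA: {0}.
{0} --a--> {0,1,2,4,5}  [new]
{0} --b--> {4,5}  [new]
{0} --c--> {0,1,5}  [new]
{0,1,2,4,5} --a--> {0,1,2,3,4,5}  [new]
{0,1,2,4,5} --b--> {0,1,2,3,4,5}  [seen]
{0,1,2,4,5} --c--> {0,1,3,4,5}  [new]
{4,5} --a--> {0,1,3,4,5}  [seen]
{4,5} --b--> {0,2,4,5}  [new]
{4,5} --c--> {0,1,3,4,5}  [seen]
{0,1,5} --a--> {0,1,2,3,4,5}  [seen]
{0,1,5} --b--> {0,2,3,4,5}  [new]
{0,1,5} --c--> {0,1,3,4,5}  [seen]
{0,1,2,3,4,5} --a--> {0,1,2,3,4,5}  [seen]
{0,1,2,3,4,5} --b--> {0,1,2,3,4,5}  [seen]
{0,1,2,3,4,5} --c--> {0,1,2,3,4,5}  [seen]
{0,1,3,4,5} --a--> {0,1,2,3,4,5}  [seen]
{0,1,3,4,5} --b--> {0,1,2,3,4,5}  [seen]
{0,1,3,4,5} --c--> {0,1,2,3,4,5}  [seen]
{0,2,4,5} --a--> {0,1,2,3,4,5}  [seen]
{0,2,4,5} --b--> {0,1,2,3,4,5}  [seen]
{0,2,4,5} --c--> {0,1,3,4,5}  [seen]
{0,2,3,4,5} --a--> {0,1,2,3,4,5}  [seen]
{0,2,3,4,5} --b--> {0,1,2,3,4,5}  [seen]
{0,2,3,4,5} --c--> {0,1,2,3,4,5}  [seen]
Reachable DFA states: {0}, {0,1,2,4,5}, {4,5}, {0,1,5}, {0,1,2,3,4,5}, {0,1,3,4,5}, {0,2,4,5}, {0,2,3,4,5}.
Accepting DFA states (contain an NFA accepting state): {0}, {0,1,2,4,5}, {4,5}, {0,1,5}, {0,1,2,3,4,5}, {0,1,3,4,5}, {0,2,4,5}, {0,2,3,4,5}.

8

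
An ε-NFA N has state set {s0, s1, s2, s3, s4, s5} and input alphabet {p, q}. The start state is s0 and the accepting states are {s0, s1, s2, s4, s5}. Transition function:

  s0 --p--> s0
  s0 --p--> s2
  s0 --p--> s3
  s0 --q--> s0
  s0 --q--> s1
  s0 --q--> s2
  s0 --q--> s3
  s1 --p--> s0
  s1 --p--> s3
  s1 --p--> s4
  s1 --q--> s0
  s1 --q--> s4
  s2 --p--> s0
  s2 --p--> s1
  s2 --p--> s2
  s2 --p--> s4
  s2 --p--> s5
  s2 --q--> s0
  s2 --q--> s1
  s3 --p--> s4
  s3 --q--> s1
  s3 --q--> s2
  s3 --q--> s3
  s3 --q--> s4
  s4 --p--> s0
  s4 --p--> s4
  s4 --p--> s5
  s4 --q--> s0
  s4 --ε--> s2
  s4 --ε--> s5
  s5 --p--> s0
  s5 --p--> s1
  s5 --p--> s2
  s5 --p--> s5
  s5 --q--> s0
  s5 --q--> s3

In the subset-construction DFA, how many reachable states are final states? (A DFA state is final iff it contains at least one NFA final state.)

Start state of the DFA: {s0} (ε-closure of the NFA start).
{s0} --p--> {s0, s2, s3}  [new]
{s0} --q--> {s0, s1, s2, s3}  [new]
{s0, s2, s3} --p--> {s0, s1, s2, s3, s4, s5}  [new]
{s0, s2, s3} --q--> {s0, s1, s2, s3, s4, s5}  [seen]
{s0, s1, s2, s3} --p--> {s0, s1, s2, s3, s4, s5}  [seen]
{s0, s1, s2, s3} --q--> {s0, s1, s2, s3, s4, s5}  [seen]
{s0, s1, s2, s3, s4, s5} --p--> {s0, s1, s2, s3, s4, s5}  [seen]
{s0, s1, s2, s3, s4, s5} --q--> {s0, s1, s2, s3, s4, s5}  [seen]
Reachable DFA states: {s0}, {s0, s2, s3}, {s0, s1, s2, s3}, {s0, s1, s2, s3, s4, s5}.
Accepting DFA states (contain an NFA accepting state): {s0}, {s0, s2, s3}, {s0, s1, s2, s3}, {s0, s1, s2, s3, s4, s5}.

4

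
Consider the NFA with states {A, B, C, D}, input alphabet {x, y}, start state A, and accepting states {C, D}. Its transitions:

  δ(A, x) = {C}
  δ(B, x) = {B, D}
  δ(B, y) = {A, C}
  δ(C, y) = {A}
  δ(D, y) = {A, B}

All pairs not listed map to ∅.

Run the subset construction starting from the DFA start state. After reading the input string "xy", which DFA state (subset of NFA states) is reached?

Start: {A}.
δ(A,x) = {C}.
Union: {C}.
After x: {C}.
δ(C,y) = {A}.
Union: {A}.
After y: {A}.

{A}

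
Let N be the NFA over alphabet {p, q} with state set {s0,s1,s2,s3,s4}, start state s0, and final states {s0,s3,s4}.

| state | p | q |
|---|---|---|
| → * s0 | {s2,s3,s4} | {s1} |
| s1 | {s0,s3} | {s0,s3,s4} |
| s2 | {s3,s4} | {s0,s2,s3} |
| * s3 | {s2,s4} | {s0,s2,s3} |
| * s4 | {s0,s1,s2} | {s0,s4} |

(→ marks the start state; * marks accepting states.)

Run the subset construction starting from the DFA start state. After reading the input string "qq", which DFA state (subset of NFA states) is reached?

{s0,s3,s4}

Start: {s0}.
δ(s0,q) = {s1}.
Union: {s1}.
After q: {s1}.
δ(s1,q) = {s0,s3,s4}.
Union: {s0,s3,s4}.
After q: {s0,s3,s4}.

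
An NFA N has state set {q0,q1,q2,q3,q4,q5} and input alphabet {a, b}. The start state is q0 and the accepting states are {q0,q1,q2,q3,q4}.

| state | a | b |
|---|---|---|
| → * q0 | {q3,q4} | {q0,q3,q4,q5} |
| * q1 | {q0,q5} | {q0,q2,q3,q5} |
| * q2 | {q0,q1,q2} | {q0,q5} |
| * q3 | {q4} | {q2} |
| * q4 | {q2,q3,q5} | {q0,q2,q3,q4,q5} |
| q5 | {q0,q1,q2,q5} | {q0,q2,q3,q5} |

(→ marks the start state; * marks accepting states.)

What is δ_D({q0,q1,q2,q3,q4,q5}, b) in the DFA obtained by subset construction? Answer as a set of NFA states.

{q0,q2,q3,q4,q5}

δ(q0,b) = {q0,q3,q4,q5}; δ(q1,b) = {q0,q2,q3,q5}; δ(q2,b) = {q0,q5}; δ(q3,b) = {q2}; δ(q4,b) = {q0,q2,q3,q4,q5}; δ(q5,b) = {q0,q2,q3,q5}.
Union: {q0,q2,q3,q4,q5}.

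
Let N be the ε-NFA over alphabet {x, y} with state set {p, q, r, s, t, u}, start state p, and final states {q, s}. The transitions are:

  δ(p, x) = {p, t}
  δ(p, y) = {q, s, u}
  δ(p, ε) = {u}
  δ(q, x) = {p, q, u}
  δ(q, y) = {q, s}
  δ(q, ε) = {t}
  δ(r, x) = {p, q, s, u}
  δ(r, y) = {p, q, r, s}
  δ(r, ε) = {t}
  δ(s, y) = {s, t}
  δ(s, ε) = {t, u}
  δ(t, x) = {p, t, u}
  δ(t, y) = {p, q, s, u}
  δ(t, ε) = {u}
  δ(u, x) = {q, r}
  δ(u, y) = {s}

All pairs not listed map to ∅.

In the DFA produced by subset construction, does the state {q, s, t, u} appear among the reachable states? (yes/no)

yes

Start state of the DFA: {p, u} (ε-closure of the NFA start).
{p, u} --x--> {p, q, r, t, u}  [new]
{p, u} --y--> {q, s, t, u}  [new]
{p, q, r, t, u} --x--> {p, q, r, s, t, u}  [new]
{p, q, r, t, u} --y--> {p, q, r, s, t, u}  [seen]
{q, s, t, u} --x--> {p, q, r, t, u}  [seen]
{q, s, t, u} --y--> {p, q, s, t, u}  [new]
{p, q, r, s, t, u} --x--> {p, q, r, s, t, u}  [seen]
{p, q, r, s, t, u} --y--> {p, q, r, s, t, u}  [seen]
{p, q, s, t, u} --x--> {p, q, r, t, u}  [seen]
{p, q, s, t, u} --y--> {p, q, s, t, u}  [seen]
Reachable DFA states: {p, u}, {p, q, r, t, u}, {q, s, t, u}, {p, q, r, s, t, u}, {p, q, s, t, u}.
{q, s, t, u} is among them.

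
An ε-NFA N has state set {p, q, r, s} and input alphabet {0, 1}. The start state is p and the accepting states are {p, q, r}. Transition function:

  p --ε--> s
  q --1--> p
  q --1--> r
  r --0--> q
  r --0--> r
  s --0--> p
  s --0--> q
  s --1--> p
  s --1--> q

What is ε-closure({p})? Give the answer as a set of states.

Begin with {p}.
p →ε {s}; add s.
ε-closure = {p, s}.

{p, s}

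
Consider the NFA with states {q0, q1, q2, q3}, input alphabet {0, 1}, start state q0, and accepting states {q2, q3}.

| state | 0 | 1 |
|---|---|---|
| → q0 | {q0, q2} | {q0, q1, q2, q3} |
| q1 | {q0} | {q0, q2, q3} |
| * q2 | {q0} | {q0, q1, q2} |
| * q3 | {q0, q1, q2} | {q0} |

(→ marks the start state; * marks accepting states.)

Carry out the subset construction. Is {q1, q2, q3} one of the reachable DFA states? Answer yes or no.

no

Start state of the DFA: {q0}.
{q0} --0--> {q0, q2}  [new]
{q0} --1--> {q0, q1, q2, q3}  [new]
{q0, q2} --0--> {q0, q2}  [seen]
{q0, q2} --1--> {q0, q1, q2, q3}  [seen]
{q0, q1, q2, q3} --0--> {q0, q1, q2}  [new]
{q0, q1, q2, q3} --1--> {q0, q1, q2, q3}  [seen]
{q0, q1, q2} --0--> {q0, q2}  [seen]
{q0, q1, q2} --1--> {q0, q1, q2, q3}  [seen]
Reachable DFA states: {q0}, {q0, q2}, {q0, q1, q2, q3}, {q0, q1, q2}.
{q1, q2, q3} is not among them.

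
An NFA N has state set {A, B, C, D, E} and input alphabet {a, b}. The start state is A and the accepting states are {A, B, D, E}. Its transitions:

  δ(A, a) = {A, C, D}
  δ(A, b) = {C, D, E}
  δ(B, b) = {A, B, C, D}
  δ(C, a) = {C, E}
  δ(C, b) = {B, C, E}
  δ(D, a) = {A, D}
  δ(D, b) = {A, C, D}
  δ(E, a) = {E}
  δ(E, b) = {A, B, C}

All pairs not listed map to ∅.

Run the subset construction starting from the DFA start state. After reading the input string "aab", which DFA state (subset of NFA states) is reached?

{A, B, C, D, E}

Start: {A}.
δ(A,a) = {A, C, D}.
Union: {A, C, D}.
After a: {A, C, D}.
δ(A,a) = {A, C, D}; δ(C,a) = {C, E}; δ(D,a) = {A, D}.
Union: {A, C, D, E}.
After a: {A, C, D, E}.
δ(A,b) = {C, D, E}; δ(C,b) = {B, C, E}; δ(D,b) = {A, C, D}; δ(E,b) = {A, B, C}.
Union: {A, B, C, D, E}.
After b: {A, B, C, D, E}.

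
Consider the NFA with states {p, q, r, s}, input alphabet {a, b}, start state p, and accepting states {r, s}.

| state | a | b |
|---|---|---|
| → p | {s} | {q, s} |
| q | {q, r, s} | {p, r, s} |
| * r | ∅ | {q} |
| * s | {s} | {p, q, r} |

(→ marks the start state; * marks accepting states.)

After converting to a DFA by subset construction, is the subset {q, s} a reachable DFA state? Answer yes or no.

yes

Start state of the DFA: {p}.
{p} --a--> {s}  [new]
{p} --b--> {q, s}  [new]
{s} --a--> {s}  [seen]
{s} --b--> {p, q, r}  [new]
{q, s} --a--> {q, r, s}  [new]
{q, s} --b--> {p, q, r, s}  [new]
{p, q, r} --a--> {q, r, s}  [seen]
{p, q, r} --b--> {p, q, r, s}  [seen]
{q, r, s} --a--> {q, r, s}  [seen]
{q, r, s} --b--> {p, q, r, s}  [seen]
{p, q, r, s} --a--> {q, r, s}  [seen]
{p, q, r, s} --b--> {p, q, r, s}  [seen]
Reachable DFA states: {p}, {s}, {q, s}, {p, q, r}, {q, r, s}, {p, q, r, s}.
{q, s} is among them.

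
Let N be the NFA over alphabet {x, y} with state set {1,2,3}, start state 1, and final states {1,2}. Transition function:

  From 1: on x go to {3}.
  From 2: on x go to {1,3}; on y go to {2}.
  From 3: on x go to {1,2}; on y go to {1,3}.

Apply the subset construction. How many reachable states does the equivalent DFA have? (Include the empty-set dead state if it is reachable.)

7

Start state of the DFA: {1}.
{1} --x--> {3}  [new]
{1} --y--> ∅  [new]
{3} --x--> {1,2}  [new]
{3} --y--> {1,3}  [new]
∅ --x--> ∅  [seen]
∅ --y--> ∅  [seen]
{1,2} --x--> {1,3}  [seen]
{1,2} --y--> {2}  [new]
{1,3} --x--> {1,2,3}  [new]
{1,3} --y--> {1,3}  [seen]
{2} --x--> {1,3}  [seen]
{2} --y--> {2}  [seen]
{1,2,3} --x--> {1,2,3}  [seen]
{1,2,3} --y--> {1,2,3}  [seen]
Reachable DFA states: {1}, {3}, ∅, {1,2}, {1,3}, {2}, {1,2,3}.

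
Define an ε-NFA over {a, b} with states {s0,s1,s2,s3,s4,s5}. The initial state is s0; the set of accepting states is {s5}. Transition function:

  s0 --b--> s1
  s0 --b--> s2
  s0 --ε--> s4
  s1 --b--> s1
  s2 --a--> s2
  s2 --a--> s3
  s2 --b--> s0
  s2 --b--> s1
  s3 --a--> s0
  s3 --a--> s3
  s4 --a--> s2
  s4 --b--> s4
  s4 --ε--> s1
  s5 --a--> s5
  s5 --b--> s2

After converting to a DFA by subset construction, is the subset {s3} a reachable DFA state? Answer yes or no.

no

Start state of the DFA: {s0,s1,s4} (ε-closure of the NFA start).
{s0,s1,s4} --a--> {s2}  [new]
{s0,s1,s4} --b--> {s1,s2,s4}  [new]
{s2} --a--> {s2,s3}  [new]
{s2} --b--> {s0,s1,s4}  [seen]
{s1,s2,s4} --a--> {s2,s3}  [seen]
{s1,s2,s4} --b--> {s0,s1,s4}  [seen]
{s2,s3} --a--> {s0,s1,s2,s3,s4}  [new]
{s2,s3} --b--> {s0,s1,s4}  [seen]
{s0,s1,s2,s3,s4} --a--> {s0,s1,s2,s3,s4}  [seen]
{s0,s1,s2,s3,s4} --b--> {s0,s1,s2,s4}  [new]
{s0,s1,s2,s4} --a--> {s2,s3}  [seen]
{s0,s1,s2,s4} --b--> {s0,s1,s2,s4}  [seen]
Reachable DFA states: {s0,s1,s4}, {s2}, {s1,s2,s4}, {s2,s3}, {s0,s1,s2,s3,s4}, {s0,s1,s2,s4}.
{s3} is not among them.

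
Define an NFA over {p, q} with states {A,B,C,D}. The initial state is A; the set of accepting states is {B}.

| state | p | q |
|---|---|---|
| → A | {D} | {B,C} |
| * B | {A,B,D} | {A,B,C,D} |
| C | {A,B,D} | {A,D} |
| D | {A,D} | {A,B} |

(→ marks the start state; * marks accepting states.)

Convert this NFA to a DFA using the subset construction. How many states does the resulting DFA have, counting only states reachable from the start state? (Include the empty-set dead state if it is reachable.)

8

Start state of the DFA: {A}.
{A} --p--> {D}  [new]
{A} --q--> {B,C}  [new]
{D} --p--> {A,D}  [new]
{D} --q--> {A,B}  [new]
{B,C} --p--> {A,B,D}  [new]
{B,C} --q--> {A,B,C,D}  [new]
{A,D} --p--> {A,D}  [seen]
{A,D} --q--> {A,B,C}  [new]
{A,B} --p--> {A,B,D}  [seen]
{A,B} --q--> {A,B,C,D}  [seen]
{A,B,D} --p--> {A,B,D}  [seen]
{A,B,D} --q--> {A,B,C,D}  [seen]
{A,B,C,D} --p--> {A,B,D}  [seen]
{A,B,C,D} --q--> {A,B,C,D}  [seen]
{A,B,C} --p--> {A,B,D}  [seen]
{A,B,C} --q--> {A,B,C,D}  [seen]
Reachable DFA states: {A}, {D}, {B,C}, {A,D}, {A,B}, {A,B,D}, {A,B,C,D}, {A,B,C}.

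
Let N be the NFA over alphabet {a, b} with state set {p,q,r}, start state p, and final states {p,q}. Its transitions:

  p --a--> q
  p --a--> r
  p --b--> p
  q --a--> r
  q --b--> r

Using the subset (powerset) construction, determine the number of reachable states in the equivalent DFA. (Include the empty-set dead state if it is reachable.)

Start state of the DFA: {p}.
{p} --a--> {q,r}  [new]
{p} --b--> {p}  [seen]
{q,r} --a--> {r}  [new]
{q,r} --b--> {r}  [seen]
{r} --a--> ∅  [new]
{r} --b--> ∅  [seen]
∅ --a--> ∅  [seen]
∅ --b--> ∅  [seen]
Reachable DFA states: {p}, {q,r}, {r}, ∅.

4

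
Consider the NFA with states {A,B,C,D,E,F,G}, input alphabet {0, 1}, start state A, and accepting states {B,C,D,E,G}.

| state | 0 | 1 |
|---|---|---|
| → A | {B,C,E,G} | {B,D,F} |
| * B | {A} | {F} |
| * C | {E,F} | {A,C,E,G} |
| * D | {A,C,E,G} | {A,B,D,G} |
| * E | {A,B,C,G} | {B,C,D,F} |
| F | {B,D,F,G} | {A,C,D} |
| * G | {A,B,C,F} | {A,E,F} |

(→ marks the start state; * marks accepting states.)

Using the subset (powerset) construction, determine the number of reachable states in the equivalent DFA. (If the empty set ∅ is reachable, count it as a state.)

6

Start state of the DFA: {A}.
{A} --0--> {B,C,E,G}  [new]
{A} --1--> {B,D,F}  [new]
{B,C,E,G} --0--> {A,B,C,E,F,G}  [new]
{B,C,E,G} --1--> {A,B,C,D,E,F,G}  [new]
{B,D,F} --0--> {A,B,C,D,E,F,G}  [seen]
{B,D,F} --1--> {A,B,C,D,F,G}  [new]
{A,B,C,E,F,G} --0--> {A,B,C,D,E,F,G}  [seen]
{A,B,C,E,F,G} --1--> {A,B,C,D,E,F,G}  [seen]
{A,B,C,D,E,F,G} --0--> {A,B,C,D,E,F,G}  [seen]
{A,B,C,D,E,F,G} --1--> {A,B,C,D,E,F,G}  [seen]
{A,B,C,D,F,G} --0--> {A,B,C,D,E,F,G}  [seen]
{A,B,C,D,F,G} --1--> {A,B,C,D,E,F,G}  [seen]
Reachable DFA states: {A}, {B,C,E,G}, {B,D,F}, {A,B,C,E,F,G}, {A,B,C,D,E,F,G}, {A,B,C,D,F,G}.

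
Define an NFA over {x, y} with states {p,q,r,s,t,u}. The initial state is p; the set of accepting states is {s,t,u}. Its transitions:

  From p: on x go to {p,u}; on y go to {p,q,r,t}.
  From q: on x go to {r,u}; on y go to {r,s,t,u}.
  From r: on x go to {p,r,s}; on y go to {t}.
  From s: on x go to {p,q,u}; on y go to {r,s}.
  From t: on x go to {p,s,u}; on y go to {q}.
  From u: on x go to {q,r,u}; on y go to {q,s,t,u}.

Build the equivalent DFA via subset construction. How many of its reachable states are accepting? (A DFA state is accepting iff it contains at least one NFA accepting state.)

Start state of the DFA: {p}.
{p} --x--> {p,u}  [new]
{p} --y--> {p,q,r,t}  [new]
{p,u} --x--> {p,q,r,u}  [new]
{p,u} --y--> {p,q,r,s,t,u}  [new]
{p,q,r,t} --x--> {p,r,s,u}  [new]
{p,q,r,t} --y--> {p,q,r,s,t,u}  [seen]
{p,q,r,u} --x--> {p,q,r,s,u}  [new]
{p,q,r,u} --y--> {p,q,r,s,t,u}  [seen]
{p,q,r,s,t,u} --x--> {p,q,r,s,u}  [seen]
{p,q,r,s,t,u} --y--> {p,q,r,s,t,u}  [seen]
{p,r,s,u} --x--> {p,q,r,s,u}  [seen]
{p,r,s,u} --y--> {p,q,r,s,t,u}  [seen]
{p,q,r,s,u} --x--> {p,q,r,s,u}  [seen]
{p,q,r,s,u} --y--> {p,q,r,s,t,u}  [seen]
Reachable DFA states: {p}, {p,u}, {p,q,r,t}, {p,q,r,u}, {p,q,r,s,t,u}, {p,r,s,u}, {p,q,r,s,u}.
Accepting DFA states (contain an NFA accepting state): {p,u}, {p,q,r,t}, {p,q,r,u}, {p,q,r,s,t,u}, {p,r,s,u}, {p,q,r,s,u}.

6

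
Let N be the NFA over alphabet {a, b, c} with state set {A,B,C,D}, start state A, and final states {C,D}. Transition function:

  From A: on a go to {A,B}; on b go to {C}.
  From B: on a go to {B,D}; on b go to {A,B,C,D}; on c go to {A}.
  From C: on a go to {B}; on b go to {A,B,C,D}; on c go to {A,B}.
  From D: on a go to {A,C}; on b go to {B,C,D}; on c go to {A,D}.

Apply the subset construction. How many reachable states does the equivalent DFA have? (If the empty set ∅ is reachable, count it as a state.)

Start state of the DFA: {A}.
{A} --a--> {A,B}  [new]
{A} --b--> {C}  [new]
{A} --c--> ∅  [new]
{A,B} --a--> {A,B,D}  [new]
{A,B} --b--> {A,B,C,D}  [new]
{A,B} --c--> {A}  [seen]
{C} --a--> {B}  [new]
{C} --b--> {A,B,C,D}  [seen]
{C} --c--> {A,B}  [seen]
∅ --a--> ∅  [seen]
∅ --b--> ∅  [seen]
∅ --c--> ∅  [seen]
{A,B,D} --a--> {A,B,C,D}  [seen]
{A,B,D} --b--> {A,B,C,D}  [seen]
{A,B,D} --c--> {A,D}  [new]
{A,B,C,D} --a--> {A,B,C,D}  [seen]
{A,B,C,D} --b--> {A,B,C,D}  [seen]
{A,B,C,D} --c--> {A,B,D}  [seen]
{B} --a--> {B,D}  [new]
{B} --b--> {A,B,C,D}  [seen]
{B} --c--> {A}  [seen]
{A,D} --a--> {A,B,C}  [new]
{A,D} --b--> {B,C,D}  [new]
{A,D} --c--> {A,D}  [seen]
{B,D} --a--> {A,B,C,D}  [seen]
{B,D} --b--> {A,B,C,D}  [seen]
{B,D} --c--> {A,D}  [seen]
{A,B,C} --a--> {A,B,D}  [seen]
{A,B,C} --b--> {A,B,C,D}  [seen]
{A,B,C} --c--> {A,B}  [seen]
{B,C,D} --a--> {A,B,C,D}  [seen]
{B,C,D} --b--> {A,B,C,D}  [seen]
{B,C,D} --c--> {A,B,D}  [seen]
Reachable DFA states: {A}, {A,B}, {C}, ∅, {A,B,D}, {A,B,C,D}, {B}, {A,D}, {B,D}, {A,B,C}, {B,C,D}.

11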